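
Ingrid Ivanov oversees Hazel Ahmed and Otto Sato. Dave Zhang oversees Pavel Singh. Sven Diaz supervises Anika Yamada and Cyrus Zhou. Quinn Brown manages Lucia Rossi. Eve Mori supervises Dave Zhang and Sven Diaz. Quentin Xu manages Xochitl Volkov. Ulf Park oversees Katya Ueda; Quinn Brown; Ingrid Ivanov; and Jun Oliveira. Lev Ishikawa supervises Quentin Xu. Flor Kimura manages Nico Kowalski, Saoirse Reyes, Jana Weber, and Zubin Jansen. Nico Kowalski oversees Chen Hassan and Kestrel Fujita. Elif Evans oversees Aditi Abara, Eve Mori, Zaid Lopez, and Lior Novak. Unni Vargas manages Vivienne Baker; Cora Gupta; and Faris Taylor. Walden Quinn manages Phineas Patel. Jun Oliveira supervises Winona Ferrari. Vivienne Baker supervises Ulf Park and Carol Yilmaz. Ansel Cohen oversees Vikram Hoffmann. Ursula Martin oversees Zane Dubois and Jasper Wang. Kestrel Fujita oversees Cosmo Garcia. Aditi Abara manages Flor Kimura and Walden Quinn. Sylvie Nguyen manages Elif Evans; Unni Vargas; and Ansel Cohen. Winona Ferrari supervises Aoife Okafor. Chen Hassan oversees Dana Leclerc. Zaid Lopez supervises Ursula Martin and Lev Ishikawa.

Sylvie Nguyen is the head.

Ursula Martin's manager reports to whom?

Ursula Martin reports to Zaid Lopez, and Zaid Lopez reports to Elif Evans. So Ursula Martin's skip-level manager is Elif Evans.

Elif Evans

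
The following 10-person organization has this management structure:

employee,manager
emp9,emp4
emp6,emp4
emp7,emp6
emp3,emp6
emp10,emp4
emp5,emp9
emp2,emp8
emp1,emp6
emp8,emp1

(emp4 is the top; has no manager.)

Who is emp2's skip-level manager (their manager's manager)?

emp1

emp2 reports to emp8, and emp8 reports to emp1. So emp2's skip-level manager is emp1.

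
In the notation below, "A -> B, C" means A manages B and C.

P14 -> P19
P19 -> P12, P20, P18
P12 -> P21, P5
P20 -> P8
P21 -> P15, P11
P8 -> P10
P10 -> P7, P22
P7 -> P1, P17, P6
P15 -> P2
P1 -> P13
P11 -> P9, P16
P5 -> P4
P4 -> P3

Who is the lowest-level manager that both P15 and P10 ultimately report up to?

P19

P15's chain of managers is P21, P12, P19, P14. P10's chain of managers is P8, P20, P19, P14. The first manager that appears in both chains is P19.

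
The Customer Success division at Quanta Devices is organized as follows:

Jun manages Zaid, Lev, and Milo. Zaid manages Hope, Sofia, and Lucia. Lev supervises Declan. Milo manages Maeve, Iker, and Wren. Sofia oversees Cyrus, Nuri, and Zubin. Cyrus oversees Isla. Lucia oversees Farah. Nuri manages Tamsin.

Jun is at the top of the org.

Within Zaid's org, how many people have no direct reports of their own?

5

The people in Zaid's organization with no one reporting to them are Farah, Zubin, Tamsin, Isla, Hope. That is 5.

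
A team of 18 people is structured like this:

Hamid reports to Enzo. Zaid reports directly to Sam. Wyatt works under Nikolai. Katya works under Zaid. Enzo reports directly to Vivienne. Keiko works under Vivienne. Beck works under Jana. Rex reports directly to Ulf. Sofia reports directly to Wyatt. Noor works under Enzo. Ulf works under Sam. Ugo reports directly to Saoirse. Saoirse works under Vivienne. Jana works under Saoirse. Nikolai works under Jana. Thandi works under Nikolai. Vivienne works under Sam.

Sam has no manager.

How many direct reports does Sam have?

3

Sam directly manages Vivienne, Ulf, Zaid. That is 3 direct reports.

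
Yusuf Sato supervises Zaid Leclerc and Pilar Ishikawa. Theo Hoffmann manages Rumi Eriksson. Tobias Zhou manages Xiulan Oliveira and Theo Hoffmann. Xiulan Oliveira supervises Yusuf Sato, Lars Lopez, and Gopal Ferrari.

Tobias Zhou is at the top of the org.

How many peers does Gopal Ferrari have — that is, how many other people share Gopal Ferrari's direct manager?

2

Gopal Ferrari reports to Xiulan Oliveira. Xiulan Oliveira's other direct reports are Yusuf Sato, Lars Lopez — 2 peers.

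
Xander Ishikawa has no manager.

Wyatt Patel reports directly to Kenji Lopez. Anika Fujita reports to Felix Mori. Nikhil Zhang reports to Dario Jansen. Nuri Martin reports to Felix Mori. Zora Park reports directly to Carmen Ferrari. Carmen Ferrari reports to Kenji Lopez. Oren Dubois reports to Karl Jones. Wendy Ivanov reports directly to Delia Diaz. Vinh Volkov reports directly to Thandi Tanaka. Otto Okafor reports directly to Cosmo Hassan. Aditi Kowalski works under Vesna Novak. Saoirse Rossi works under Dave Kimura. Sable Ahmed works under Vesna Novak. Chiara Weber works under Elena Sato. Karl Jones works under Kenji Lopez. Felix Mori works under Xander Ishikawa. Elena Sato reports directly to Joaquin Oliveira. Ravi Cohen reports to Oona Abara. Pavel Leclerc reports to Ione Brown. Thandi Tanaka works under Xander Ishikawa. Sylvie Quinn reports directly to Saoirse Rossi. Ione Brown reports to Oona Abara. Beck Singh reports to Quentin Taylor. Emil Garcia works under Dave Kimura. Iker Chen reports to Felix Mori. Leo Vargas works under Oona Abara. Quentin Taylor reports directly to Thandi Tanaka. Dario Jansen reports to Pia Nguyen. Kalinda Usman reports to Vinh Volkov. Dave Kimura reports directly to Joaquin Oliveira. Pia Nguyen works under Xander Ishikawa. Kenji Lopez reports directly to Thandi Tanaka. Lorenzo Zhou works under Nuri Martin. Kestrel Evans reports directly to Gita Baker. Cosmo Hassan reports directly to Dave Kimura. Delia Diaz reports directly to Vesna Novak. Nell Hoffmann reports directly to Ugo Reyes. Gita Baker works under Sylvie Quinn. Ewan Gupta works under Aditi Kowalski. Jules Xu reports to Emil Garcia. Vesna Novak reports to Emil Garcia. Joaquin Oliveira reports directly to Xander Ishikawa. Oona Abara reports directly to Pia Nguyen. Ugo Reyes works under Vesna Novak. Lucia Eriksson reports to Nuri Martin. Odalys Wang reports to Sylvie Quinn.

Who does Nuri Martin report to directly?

Nuri Martin reports directly to Felix Mori.

Felix Mori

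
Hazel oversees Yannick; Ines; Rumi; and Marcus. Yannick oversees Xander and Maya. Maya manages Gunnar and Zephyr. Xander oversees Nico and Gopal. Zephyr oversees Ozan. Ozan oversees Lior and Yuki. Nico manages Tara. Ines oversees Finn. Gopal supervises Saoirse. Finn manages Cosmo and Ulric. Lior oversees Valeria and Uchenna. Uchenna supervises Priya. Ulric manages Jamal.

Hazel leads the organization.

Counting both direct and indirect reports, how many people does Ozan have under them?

Ozan directly manages Lior, Yuki. Under Lior: Uchenna, Priya, Valeria (3). Yuki has no reports. So Ozan's organization is 2 direct reports plus everyone under them: 4 + 1 = 5.

5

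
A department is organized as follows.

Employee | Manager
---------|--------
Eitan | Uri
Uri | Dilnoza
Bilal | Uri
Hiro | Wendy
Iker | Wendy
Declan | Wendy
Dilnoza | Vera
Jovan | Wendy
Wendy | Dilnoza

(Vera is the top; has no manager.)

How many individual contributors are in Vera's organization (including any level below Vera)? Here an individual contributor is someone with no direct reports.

6

The people in Vera's organization with no one reporting to them are Bilal, Eitan, Declan, Hiro, Iker, Jovan. That is 6.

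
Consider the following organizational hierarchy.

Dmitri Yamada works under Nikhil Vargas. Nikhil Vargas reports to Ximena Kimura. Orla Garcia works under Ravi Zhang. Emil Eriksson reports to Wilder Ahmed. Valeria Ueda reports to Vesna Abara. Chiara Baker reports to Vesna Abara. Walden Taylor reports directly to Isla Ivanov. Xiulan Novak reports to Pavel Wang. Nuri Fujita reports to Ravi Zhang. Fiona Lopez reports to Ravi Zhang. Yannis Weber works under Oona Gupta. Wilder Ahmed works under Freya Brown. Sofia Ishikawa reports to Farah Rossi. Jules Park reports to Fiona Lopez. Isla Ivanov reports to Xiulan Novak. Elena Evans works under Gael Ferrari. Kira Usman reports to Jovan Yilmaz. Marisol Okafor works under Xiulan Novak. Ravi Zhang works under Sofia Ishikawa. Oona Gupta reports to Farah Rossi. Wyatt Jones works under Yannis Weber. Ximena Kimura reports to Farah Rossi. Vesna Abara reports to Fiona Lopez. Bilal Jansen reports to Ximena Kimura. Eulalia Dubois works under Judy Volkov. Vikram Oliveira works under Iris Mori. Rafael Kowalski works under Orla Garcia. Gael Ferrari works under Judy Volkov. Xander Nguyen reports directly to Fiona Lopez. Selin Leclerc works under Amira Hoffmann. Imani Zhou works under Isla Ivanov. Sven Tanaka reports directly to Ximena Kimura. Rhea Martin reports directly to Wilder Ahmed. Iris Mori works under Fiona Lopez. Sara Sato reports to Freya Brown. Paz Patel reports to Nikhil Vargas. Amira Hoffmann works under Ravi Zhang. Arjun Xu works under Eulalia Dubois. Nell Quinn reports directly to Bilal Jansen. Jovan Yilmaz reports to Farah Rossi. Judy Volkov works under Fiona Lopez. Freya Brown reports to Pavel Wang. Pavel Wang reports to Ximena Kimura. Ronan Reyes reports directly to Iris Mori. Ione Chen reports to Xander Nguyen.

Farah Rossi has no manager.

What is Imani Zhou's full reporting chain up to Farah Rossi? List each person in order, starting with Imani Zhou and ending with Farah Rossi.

Imani Zhou reports to Isla Ivanov. Isla Ivanov reports to Xiulan Novak. Xiulan Novak reports to Pavel Wang. Pavel Wang reports to Ximena Kimura. Ximena Kimura reports to Farah Rossi. Farah Rossi is at the top.

Imani Zhou -> Isla Ivanov -> Xiulan Novak -> Pavel Wang -> Ximena Kimura -> Farah Rossi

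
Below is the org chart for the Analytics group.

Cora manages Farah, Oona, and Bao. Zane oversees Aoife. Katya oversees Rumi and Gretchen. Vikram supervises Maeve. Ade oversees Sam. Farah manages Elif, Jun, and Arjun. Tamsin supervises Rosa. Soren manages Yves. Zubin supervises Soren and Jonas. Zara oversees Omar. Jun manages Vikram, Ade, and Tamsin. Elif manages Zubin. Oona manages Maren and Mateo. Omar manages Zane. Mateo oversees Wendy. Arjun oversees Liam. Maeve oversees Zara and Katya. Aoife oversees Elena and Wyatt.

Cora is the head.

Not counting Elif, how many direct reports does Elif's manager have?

2

Elif reports to Farah. Farah's other direct reports are Jun, Arjun — 2 peers.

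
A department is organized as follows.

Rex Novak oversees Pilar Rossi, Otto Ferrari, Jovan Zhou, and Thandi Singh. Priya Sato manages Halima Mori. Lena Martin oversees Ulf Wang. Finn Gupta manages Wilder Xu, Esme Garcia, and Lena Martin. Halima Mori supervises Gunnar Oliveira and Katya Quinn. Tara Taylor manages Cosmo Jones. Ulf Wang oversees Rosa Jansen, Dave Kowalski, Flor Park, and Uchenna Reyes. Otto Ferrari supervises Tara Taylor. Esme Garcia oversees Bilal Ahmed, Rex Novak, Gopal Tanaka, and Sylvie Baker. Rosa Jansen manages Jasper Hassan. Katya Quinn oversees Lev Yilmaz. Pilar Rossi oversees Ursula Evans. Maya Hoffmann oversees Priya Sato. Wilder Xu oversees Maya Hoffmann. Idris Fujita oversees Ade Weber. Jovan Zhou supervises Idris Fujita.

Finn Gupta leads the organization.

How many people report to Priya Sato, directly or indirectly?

4

Priya Sato directly manages Halima Mori. Under Halima Mori: Katya Quinn, Lev Yilmaz, Gunnar Oliveira (3). That's 4 in total.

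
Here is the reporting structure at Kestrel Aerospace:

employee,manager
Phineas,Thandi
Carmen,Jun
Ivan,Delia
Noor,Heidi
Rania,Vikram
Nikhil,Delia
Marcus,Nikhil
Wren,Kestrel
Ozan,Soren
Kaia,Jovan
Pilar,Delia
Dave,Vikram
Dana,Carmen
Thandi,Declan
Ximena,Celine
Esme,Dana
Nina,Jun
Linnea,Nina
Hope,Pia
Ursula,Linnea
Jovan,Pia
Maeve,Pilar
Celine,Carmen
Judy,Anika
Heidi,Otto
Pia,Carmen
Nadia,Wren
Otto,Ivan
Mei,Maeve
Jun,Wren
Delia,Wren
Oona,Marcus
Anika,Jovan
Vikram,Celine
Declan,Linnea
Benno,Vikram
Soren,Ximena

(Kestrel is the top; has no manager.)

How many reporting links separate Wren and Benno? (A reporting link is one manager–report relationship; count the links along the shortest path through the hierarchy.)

Benno is in Wren's organization: the chain from Benno up to Wren is Benno → Vikram → Celine → Carmen → Jun → Wren, which is 5 links.

5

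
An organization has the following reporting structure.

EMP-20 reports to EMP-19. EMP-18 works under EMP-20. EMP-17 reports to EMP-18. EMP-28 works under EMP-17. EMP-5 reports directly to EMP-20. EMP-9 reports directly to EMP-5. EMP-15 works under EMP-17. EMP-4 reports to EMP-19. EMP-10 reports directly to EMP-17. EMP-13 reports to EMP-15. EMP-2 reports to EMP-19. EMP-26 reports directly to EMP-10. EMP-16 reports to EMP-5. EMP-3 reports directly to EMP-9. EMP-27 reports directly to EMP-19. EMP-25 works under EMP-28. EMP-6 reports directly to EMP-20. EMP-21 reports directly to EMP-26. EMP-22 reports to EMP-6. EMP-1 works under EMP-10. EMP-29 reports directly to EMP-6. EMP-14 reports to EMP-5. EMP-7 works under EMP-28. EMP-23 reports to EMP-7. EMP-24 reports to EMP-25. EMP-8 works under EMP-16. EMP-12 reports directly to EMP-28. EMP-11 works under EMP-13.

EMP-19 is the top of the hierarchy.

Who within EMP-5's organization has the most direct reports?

Direct-report counts within EMP-5's organization: EMP-5 has 3; EMP-16 has 1; EMP-9 has 1. The largest is 3, held by EMP-5.

EMP-5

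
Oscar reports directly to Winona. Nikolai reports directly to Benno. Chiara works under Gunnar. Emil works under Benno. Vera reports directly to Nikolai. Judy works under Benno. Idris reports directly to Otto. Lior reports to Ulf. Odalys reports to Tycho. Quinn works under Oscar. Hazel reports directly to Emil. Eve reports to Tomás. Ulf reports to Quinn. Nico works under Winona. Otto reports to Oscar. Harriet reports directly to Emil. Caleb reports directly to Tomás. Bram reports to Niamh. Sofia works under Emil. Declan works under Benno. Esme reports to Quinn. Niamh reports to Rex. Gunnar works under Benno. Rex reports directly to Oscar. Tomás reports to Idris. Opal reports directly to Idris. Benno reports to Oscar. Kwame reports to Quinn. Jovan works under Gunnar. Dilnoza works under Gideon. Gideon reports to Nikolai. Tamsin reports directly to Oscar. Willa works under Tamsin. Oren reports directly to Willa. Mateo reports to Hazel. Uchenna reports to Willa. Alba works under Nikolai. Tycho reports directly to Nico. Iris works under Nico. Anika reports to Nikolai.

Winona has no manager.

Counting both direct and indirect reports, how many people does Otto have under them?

5

Otto directly manages Idris. Under Idris: Opal, Tomás, Eve, Caleb (4). That's 5 in total.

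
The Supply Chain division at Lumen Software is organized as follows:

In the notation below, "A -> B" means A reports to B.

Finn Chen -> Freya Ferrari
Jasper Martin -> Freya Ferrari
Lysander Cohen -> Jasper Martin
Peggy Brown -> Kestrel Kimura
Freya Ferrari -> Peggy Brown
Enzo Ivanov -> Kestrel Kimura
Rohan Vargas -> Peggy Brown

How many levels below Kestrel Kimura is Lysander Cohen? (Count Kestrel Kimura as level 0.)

Chain from Lysander Cohen up to Kestrel Kimura: Lysander Cohen → Jasper Martin → Freya Ferrari → Peggy Brown → Kestrel Kimura. That is 4 steps up, so Lysander Cohen is 4 levels below Kestrel Kimura.

4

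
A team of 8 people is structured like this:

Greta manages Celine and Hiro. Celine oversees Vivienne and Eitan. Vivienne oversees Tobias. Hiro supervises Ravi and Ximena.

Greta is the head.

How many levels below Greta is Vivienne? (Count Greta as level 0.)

2

Chain from Vivienne up to Greta: Vivienne → Celine → Greta. That is 2 steps up, so Vivienne is 2 levels below Greta.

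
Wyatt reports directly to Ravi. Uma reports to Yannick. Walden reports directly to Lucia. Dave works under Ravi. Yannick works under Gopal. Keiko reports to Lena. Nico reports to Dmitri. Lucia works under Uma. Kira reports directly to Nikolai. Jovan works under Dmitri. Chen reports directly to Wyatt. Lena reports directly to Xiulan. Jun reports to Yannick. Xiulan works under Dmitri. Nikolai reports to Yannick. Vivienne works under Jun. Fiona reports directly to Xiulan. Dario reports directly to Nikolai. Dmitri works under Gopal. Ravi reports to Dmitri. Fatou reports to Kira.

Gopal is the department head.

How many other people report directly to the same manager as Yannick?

Yannick reports to Gopal. Gopal's other direct reports are Dmitri — 1 peer.

1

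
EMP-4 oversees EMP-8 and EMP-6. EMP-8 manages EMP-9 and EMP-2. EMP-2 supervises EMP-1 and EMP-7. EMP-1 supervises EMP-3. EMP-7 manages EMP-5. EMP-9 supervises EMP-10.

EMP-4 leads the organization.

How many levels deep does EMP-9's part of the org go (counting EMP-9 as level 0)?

1

The longest chain under EMP-9 runs EMP-9 → EMP-10, which is 1 level below EMP-9.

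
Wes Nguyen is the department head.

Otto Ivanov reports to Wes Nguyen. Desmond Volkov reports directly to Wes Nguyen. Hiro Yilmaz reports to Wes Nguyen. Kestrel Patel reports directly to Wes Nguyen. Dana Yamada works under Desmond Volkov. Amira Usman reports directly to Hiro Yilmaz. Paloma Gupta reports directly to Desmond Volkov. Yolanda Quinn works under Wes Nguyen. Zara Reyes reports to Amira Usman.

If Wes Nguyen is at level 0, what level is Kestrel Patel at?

Chain from Kestrel Patel up to Wes Nguyen: Kestrel Patel → Wes Nguyen. That is 1 step up, so Kestrel Patel is 1 level below Wes Nguyen.

1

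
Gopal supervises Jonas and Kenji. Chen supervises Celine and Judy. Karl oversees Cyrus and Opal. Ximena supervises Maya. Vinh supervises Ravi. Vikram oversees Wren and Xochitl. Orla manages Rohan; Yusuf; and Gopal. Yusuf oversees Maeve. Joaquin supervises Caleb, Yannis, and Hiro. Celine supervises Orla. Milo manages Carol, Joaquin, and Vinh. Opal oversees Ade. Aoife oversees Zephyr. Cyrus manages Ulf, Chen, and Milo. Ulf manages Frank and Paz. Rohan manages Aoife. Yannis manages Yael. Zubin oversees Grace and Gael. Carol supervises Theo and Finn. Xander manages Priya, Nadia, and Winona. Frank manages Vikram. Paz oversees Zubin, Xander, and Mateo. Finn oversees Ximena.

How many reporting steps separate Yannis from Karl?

4

Chain from Yannis up to Karl: Yannis → Joaquin → Milo → Cyrus → Karl. That is 4 steps up, so Yannis is 4 levels below Karl.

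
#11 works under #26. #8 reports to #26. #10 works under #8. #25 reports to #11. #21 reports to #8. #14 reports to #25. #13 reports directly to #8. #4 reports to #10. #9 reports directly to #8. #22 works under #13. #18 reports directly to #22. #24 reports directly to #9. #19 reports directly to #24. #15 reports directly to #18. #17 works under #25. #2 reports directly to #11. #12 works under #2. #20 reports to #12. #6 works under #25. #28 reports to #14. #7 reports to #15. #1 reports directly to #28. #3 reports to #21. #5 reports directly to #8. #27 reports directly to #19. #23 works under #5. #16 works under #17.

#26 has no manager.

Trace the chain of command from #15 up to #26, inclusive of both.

#15 -> #18 -> #22 -> #13 -> #8 -> #26

#15 reports to #18. #18 reports to #22. #22 reports to #13. #13 reports to #8. #8 reports to #26. #26 is at the top.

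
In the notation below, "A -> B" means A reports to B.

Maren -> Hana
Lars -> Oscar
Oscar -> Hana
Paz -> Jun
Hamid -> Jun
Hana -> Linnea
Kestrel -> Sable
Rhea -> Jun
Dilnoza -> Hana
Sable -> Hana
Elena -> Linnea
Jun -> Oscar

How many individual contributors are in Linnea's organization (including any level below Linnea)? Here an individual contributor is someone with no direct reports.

8

The people in Linnea's organization with no one reporting to them are Elena, Dilnoza, Kestrel, Lars, Hamid, Rhea, Paz, Maren. That is 8.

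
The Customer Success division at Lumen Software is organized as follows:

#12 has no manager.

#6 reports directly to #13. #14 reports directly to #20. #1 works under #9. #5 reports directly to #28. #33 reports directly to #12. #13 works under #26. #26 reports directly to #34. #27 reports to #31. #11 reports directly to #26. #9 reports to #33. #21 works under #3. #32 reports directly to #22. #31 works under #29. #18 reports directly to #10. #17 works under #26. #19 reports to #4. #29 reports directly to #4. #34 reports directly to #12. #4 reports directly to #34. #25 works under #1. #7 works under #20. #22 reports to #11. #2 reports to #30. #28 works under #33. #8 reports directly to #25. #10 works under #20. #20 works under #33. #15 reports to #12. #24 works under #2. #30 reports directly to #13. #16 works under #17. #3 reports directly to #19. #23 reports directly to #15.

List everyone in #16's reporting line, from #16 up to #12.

#16 reports to #17. #17 reports to #26. #26 reports to #34. #34 reports to #12. #12 is at the top.

#16 -> #17 -> #26 -> #34 -> #12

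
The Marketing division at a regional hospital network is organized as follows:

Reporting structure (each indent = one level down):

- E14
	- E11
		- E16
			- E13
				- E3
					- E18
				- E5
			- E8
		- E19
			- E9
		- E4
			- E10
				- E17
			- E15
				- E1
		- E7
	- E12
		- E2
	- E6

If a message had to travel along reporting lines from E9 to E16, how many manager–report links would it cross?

3

E9 is 2 levels below E11, and E16 is 1 level below E11 (their lowest common manager). The shortest path runs up from E9 to E11 and back down to E16: 2 + 1 = 3 links.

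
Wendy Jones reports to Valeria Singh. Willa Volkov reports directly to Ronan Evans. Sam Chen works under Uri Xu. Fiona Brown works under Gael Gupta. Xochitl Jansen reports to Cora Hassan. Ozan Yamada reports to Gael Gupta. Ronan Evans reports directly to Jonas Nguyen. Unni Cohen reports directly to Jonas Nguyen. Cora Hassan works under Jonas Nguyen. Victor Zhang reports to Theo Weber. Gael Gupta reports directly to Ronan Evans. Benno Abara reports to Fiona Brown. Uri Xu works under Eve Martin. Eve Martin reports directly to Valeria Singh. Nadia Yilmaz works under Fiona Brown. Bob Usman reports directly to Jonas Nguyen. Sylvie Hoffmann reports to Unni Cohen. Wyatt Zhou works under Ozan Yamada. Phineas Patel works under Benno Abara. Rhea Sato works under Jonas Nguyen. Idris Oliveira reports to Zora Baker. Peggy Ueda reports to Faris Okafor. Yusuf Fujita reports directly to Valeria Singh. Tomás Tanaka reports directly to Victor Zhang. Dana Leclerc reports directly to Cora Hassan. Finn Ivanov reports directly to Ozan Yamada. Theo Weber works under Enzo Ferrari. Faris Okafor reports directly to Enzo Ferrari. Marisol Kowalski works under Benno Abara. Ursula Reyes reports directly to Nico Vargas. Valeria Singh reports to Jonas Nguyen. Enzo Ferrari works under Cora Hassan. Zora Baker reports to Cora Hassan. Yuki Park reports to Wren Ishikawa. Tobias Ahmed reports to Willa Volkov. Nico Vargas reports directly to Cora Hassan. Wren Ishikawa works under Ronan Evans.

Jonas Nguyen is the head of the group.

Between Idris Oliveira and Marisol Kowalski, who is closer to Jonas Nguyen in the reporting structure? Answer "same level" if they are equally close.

Idris Oliveira is 3 levels below Jonas Nguyen; Marisol Kowalski is 5. Idris Oliveira is higher.

Idris Oliveira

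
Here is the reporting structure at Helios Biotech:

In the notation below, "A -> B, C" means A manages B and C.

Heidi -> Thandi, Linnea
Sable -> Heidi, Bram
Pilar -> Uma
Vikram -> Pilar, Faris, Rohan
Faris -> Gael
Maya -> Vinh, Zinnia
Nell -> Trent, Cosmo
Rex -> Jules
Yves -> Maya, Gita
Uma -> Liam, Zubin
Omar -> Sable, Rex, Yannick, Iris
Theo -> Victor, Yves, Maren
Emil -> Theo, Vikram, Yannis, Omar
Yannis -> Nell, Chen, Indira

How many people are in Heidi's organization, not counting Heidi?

Heidi directly manages Thandi, Linnea. Thandi has no reports. Linnea has no reports. So Heidi's organization is 2 direct reports plus everyone under them: 1 + 1 = 2.

2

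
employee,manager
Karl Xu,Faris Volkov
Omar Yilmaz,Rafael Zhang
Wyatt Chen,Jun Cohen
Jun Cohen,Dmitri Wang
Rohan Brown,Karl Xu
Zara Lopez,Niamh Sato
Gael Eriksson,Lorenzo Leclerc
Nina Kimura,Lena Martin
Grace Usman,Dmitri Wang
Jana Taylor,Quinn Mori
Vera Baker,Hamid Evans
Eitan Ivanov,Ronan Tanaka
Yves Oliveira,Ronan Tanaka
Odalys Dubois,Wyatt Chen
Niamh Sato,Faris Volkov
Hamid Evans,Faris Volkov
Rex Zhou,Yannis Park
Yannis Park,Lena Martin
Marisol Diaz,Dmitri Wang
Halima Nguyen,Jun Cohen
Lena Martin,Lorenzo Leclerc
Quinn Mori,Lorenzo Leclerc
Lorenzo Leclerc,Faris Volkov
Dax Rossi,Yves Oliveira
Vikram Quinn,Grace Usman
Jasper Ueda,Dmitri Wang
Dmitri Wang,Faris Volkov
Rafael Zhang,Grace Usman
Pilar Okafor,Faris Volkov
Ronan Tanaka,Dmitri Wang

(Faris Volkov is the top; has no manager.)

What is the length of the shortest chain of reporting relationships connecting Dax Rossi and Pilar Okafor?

Dax Rossi is 4 levels below Faris Volkov, and Pilar Okafor is 1 level below Faris Volkov (their lowest common manager). The shortest path runs up from Dax Rossi to Faris Volkov and back down to Pilar Okafor: 4 + 1 = 5 links.

5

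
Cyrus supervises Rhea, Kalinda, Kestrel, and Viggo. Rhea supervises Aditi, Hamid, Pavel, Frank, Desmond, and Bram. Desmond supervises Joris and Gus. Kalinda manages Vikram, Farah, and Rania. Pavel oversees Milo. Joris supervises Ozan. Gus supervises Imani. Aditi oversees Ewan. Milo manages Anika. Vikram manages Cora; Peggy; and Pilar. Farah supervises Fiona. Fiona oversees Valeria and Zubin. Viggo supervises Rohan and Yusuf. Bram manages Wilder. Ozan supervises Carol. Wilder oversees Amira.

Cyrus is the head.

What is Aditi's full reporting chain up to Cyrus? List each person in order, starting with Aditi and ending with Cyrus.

Aditi reports to Rhea. Rhea reports to Cyrus. Cyrus is at the top.

Aditi -> Rhea -> Cyrus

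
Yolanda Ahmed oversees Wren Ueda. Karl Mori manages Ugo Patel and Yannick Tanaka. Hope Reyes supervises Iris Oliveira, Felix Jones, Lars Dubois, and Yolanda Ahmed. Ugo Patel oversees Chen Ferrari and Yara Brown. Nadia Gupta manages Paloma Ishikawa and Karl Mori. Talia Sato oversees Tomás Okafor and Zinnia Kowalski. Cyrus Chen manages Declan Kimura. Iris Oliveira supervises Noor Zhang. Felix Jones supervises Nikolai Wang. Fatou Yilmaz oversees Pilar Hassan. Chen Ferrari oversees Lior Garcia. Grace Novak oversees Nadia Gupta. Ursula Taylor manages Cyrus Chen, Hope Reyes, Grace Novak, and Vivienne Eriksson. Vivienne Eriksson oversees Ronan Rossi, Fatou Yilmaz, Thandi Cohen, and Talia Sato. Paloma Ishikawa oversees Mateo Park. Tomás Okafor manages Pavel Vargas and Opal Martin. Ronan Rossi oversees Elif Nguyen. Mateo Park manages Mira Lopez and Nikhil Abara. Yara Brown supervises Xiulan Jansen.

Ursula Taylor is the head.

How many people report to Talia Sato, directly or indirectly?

Talia Sato directly manages Tomás Okafor, Zinnia Kowalski. Under Tomás Okafor: Opal Martin, Pavel Vargas (2). Zinnia Kowalski has no reports. So Talia Sato's organization is 2 direct reports plus everyone under them: 3 + 1 = 4.

4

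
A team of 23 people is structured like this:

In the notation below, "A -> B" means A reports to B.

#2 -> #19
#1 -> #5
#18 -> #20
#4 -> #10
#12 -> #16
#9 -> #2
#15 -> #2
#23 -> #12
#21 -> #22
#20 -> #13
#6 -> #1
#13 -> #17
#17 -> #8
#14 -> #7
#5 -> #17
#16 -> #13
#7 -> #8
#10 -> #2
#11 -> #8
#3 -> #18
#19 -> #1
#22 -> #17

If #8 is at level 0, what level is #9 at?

Chain from #9 up to #8: #9 → #2 → #19 → #1 → #5 → #17 → #8. That is 6 steps up, so #9 is 6 levels below #8.

6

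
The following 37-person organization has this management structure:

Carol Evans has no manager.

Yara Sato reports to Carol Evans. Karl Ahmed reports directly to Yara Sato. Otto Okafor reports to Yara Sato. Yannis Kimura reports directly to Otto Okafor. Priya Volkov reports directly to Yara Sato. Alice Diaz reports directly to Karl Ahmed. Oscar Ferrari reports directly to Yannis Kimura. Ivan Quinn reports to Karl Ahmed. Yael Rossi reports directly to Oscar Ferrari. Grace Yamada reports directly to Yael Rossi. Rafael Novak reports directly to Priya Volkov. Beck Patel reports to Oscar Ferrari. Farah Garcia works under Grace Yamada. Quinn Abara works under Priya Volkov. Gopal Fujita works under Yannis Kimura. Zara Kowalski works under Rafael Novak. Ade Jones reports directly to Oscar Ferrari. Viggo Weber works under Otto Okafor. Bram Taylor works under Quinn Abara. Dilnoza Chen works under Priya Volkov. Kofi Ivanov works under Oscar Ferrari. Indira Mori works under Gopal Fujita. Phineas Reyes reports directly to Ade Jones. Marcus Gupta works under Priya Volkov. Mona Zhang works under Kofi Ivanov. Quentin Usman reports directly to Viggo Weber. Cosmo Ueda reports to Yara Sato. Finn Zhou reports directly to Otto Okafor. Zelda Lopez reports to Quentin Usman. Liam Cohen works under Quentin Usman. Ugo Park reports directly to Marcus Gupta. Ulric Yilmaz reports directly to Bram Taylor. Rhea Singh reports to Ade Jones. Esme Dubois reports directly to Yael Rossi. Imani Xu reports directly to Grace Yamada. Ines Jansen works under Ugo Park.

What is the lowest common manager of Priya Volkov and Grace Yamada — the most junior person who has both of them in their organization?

Priya Volkov's chain of managers is Yara Sato, Carol Evans. Grace Yamada's chain of managers is Yael Rossi, Oscar Ferrari, Yannis Kimura, Otto Okafor, Yara Sato, Carol Evans. The first manager that appears in both chains is Yara Sato.

Yara Sato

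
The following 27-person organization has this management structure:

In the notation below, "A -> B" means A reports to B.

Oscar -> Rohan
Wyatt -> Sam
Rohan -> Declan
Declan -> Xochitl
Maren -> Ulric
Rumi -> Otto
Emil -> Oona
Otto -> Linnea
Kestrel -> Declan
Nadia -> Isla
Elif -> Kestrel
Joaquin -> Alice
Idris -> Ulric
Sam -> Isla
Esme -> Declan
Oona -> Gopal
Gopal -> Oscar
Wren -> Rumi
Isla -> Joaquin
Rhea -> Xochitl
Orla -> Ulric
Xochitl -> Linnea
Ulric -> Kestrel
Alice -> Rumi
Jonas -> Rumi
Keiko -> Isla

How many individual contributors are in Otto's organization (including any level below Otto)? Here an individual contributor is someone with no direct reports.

The people in Otto's organization with no one reporting to them are Wren, Jonas, Nadia, Keiko, Wyatt. That is 5.

5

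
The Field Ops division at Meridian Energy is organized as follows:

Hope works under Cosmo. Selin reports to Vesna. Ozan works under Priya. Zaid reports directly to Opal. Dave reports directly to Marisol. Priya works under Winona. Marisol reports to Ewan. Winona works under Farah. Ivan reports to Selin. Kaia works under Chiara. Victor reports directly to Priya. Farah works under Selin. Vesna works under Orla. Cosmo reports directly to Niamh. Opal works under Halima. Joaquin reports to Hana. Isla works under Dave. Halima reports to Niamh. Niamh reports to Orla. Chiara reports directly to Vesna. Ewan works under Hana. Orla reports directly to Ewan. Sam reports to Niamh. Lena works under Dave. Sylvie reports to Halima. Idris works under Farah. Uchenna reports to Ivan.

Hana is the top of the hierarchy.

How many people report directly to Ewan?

Ewan directly manages Orla, Marisol. That is 2 direct reports.

2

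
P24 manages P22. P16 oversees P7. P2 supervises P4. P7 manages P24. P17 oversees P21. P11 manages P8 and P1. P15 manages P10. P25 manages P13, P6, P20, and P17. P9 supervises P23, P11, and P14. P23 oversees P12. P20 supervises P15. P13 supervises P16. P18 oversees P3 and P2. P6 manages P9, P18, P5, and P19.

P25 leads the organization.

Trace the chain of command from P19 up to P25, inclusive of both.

P19 -> P6 -> P25

P19 reports to P6. P6 reports to P25. P25 is at the top.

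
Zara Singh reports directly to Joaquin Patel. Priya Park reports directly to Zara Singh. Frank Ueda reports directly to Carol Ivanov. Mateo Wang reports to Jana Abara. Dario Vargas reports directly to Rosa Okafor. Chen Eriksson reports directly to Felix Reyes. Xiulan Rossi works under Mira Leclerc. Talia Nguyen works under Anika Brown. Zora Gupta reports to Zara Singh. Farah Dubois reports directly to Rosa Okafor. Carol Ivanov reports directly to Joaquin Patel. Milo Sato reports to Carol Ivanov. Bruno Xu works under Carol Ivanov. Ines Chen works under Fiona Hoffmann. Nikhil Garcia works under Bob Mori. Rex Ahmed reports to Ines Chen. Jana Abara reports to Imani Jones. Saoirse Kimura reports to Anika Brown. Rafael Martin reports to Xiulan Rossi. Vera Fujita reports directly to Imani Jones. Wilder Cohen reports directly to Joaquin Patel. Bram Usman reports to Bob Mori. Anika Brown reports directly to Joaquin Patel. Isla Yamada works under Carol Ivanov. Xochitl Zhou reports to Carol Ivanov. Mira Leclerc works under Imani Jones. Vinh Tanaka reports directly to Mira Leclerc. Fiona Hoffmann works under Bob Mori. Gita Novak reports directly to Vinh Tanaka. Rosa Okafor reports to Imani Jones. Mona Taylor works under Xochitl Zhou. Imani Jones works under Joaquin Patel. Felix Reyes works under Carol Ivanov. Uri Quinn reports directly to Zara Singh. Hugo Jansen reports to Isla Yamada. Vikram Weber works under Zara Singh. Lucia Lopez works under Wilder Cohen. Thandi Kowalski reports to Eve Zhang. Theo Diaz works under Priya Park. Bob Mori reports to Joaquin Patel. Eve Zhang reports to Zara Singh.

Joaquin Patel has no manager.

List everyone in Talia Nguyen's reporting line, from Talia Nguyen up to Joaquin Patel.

Talia Nguyen reports to Anika Brown. Anika Brown reports to Joaquin Patel. Joaquin Patel is at the top.

Talia Nguyen -> Anika Brown -> Joaquin Patel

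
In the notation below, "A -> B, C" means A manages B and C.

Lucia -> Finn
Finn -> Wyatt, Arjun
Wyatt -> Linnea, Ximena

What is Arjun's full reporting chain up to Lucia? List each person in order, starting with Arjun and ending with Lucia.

Arjun -> Finn -> Lucia

Arjun reports to Finn. Finn reports to Lucia. Lucia is at the top.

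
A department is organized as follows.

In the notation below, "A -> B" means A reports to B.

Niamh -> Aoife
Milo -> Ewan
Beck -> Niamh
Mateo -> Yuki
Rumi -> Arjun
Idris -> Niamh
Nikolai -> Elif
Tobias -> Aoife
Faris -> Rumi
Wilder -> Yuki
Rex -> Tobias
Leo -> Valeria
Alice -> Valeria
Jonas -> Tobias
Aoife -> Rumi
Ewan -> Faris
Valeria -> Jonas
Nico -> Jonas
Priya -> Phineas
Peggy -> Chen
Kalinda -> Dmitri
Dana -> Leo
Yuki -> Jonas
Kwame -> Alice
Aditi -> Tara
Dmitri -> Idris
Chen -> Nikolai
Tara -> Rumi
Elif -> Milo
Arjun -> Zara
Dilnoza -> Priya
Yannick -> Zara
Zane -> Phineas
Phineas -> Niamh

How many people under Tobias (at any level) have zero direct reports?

The people in Tobias's organization with no one reporting to them are Rex, Mateo, Wilder, Nico, Kwame, Dana. That is 6.

6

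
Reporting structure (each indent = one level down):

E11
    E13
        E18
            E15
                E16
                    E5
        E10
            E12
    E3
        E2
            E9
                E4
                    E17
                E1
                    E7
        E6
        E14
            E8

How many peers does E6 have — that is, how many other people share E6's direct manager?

E6 reports to E3. E3's other direct reports are E2, E14 — 2 peers.

2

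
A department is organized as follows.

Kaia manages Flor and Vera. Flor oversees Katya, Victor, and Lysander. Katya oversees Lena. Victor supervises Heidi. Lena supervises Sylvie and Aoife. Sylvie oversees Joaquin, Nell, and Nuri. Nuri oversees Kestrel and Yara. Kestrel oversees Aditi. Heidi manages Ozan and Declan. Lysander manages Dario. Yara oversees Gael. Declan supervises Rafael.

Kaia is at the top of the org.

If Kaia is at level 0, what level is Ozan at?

Chain from Ozan up to Kaia: Ozan → Heidi → Victor → Flor → Kaia. That is 4 steps up, so Ozan is 4 levels below Kaia.

4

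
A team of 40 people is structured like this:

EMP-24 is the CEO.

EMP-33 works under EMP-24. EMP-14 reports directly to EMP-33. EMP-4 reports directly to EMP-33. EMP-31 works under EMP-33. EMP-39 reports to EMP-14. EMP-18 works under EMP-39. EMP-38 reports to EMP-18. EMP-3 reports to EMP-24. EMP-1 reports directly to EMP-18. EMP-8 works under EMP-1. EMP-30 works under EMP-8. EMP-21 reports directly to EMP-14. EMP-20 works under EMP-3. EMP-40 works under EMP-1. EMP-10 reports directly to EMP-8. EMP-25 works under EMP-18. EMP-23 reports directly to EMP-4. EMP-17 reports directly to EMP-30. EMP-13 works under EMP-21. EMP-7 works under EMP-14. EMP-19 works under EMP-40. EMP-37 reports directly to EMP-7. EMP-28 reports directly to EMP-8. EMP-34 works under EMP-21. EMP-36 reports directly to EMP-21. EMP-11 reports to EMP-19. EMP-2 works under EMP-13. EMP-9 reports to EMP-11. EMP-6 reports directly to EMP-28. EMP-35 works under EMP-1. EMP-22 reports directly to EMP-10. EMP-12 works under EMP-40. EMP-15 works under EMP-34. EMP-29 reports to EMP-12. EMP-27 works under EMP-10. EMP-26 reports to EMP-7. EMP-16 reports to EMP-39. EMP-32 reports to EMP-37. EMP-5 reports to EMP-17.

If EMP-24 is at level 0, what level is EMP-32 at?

Chain from EMP-32 up to EMP-24: EMP-32 → EMP-37 → EMP-7 → EMP-14 → EMP-33 → EMP-24. That is 5 steps up, so EMP-32 is 5 levels below EMP-24.

5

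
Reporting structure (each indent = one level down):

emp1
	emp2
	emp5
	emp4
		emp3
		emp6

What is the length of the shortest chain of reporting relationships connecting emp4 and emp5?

2

emp4 is 1 level below emp1, and emp5 is 1 level below emp1 (their lowest common manager). The shortest path runs up from emp4 to emp1 and back down to emp5: 1 + 1 = 2 links.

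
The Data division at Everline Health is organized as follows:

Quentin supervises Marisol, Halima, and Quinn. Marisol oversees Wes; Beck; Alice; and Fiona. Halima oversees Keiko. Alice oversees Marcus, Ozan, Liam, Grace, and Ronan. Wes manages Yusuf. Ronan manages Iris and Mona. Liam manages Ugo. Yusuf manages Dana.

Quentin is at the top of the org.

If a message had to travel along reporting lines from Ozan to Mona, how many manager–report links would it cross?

Ozan is 1 level below Alice, and Mona is 2 levels below Alice (their lowest common manager). The shortest path runs up from Ozan to Alice and back down to Mona: 1 + 2 = 3 links.

3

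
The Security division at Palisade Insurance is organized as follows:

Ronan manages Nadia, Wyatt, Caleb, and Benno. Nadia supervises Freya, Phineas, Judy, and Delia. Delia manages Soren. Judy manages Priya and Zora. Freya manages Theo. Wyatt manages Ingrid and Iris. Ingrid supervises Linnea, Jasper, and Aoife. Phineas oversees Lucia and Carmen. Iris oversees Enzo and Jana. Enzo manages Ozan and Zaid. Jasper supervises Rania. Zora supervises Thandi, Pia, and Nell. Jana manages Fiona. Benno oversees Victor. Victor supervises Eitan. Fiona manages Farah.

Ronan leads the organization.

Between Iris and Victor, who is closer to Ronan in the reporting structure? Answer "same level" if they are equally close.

same level

Both Iris and Victor are 2 levels below Ronan.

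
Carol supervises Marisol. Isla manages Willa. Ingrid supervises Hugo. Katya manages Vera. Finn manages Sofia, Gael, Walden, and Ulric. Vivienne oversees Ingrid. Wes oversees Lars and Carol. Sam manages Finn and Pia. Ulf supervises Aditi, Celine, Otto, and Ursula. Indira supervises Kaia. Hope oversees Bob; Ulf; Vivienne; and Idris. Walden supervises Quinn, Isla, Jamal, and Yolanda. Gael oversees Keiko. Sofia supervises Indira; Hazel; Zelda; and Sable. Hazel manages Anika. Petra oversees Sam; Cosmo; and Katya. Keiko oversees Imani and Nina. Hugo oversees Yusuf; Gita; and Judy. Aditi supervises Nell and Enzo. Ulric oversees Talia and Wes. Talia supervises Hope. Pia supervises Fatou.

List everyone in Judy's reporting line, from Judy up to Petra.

Judy -> Hugo -> Ingrid -> Vivienne -> Hope -> Talia -> Ulric -> Finn -> Sam -> Petra

Judy reports to Hugo. Hugo reports to Ingrid. Ingrid reports to Vivienne. Vivienne reports to Hope. Hope reports to Talia. Talia reports to Ulric. Ulric reports to Finn. Finn reports to Sam. Sam reports to Petra. Petra is at the top.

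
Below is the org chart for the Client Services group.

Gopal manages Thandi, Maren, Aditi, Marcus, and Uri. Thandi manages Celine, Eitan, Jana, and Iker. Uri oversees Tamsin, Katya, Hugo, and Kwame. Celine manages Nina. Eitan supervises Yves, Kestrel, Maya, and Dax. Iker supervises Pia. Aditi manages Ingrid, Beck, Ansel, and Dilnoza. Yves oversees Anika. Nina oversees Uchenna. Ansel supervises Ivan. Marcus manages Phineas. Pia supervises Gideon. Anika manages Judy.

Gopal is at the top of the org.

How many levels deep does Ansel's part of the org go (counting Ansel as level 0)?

1

The longest chain under Ansel runs Ansel → Ivan, which is 1 level below Ansel.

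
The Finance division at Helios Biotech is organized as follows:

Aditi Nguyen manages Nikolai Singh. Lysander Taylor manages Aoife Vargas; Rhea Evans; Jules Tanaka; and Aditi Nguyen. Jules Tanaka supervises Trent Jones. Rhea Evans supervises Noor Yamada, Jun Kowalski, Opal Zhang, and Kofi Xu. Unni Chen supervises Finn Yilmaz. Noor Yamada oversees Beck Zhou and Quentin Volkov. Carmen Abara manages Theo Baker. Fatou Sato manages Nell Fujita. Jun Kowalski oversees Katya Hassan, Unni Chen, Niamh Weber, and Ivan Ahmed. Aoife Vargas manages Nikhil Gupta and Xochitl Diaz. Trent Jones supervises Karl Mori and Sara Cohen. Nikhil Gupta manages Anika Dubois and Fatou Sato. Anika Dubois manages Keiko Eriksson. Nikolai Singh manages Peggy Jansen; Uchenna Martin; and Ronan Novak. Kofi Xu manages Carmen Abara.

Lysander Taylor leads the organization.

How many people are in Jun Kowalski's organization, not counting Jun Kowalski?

Jun Kowalski directly manages Katya Hassan, Unni Chen, Niamh Weber, Ivan Ahmed. Katya Hassan has no reports. Under Unni Chen: Finn Yilmaz (1). Niamh Weber has no reports. Ivan Ahmed has no reports. So Jun Kowalski's organization is 4 direct reports plus everyone under them: 1 + 2 + 1 + 1 = 5.

5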